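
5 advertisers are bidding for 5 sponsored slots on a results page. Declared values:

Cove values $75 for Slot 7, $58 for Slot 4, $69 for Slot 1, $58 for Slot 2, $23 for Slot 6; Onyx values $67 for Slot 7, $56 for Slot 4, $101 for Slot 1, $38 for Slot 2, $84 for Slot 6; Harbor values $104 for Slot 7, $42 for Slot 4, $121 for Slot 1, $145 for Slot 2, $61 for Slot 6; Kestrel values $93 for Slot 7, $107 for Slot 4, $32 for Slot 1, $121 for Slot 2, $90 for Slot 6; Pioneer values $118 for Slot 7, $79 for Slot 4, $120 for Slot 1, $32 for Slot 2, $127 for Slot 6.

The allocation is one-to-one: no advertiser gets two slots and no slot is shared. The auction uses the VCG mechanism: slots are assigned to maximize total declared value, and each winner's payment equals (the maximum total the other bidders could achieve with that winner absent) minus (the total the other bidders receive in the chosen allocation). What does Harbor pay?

Efficient allocation: Cove→Slot 7 ($75), Onyx→Slot 1 ($101), Harbor→Slot 2 ($145), Kestrel→Slot 4 ($107), Pioneer→Slot 6 ($127); total welfare W = $555.
Harbor receives Slot 2 at value $145, so the others get W − 145 = $410.
Without Harbor: best allocation of the remaining 4 bidders over all 5 slots is Cove→Slot 7 ($75), Onyx→Slot 1 ($101), Kestrel→Slot 2 ($121), Pioneer→Slot 6 ($127), total $424.
VCG payment = (others' best without Harbor) − (others' welfare with Harbor) = 424 − 410 = $14.

Harbor pays $14.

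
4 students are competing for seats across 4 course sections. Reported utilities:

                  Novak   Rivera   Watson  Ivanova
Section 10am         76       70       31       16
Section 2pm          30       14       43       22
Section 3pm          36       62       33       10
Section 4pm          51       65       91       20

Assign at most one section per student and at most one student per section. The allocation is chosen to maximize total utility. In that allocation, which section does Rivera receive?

Rivera receives Section 3pm.

This is a one-to-one assignment (maximum-weight bipartite matching).
Optimal: Novak→Section 10am (76 points), Rivera→Section 3pm (62 points), Watson→Section 4pm (91 points), Ivanova→Section 2pm (22 points) — total 76+62+91+22 = 251 points.
Every other assignment is strictly worse.
Rivera's own top section is Section 10am (70 points), but forcing Rivera→Section 10am and reassigning the rest optimally gives only 219 points — worse by 32.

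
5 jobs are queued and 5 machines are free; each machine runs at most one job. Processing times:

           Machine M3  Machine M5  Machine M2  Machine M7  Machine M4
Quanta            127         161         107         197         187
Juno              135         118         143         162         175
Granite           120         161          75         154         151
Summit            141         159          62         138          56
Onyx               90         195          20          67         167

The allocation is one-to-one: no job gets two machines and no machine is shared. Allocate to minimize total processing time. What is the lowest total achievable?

Minimum total: 443 min

Optimal: Quanta→Machine M3 (127 min), Juno→Machine M5 (118 min), Granite→Machine M2 (75 min), Summit→Machine M4 (56 min), Onyx→Machine M7 (67 min) — total 127+118+75+56+67 = 443 min.
Column-greedy (each machine in turn goes to its cheapest remaining job) gives 611 min, worse by 168.
Next-best assignment: Quanta→Machine M2, Juno→Machine M5, Granite→Machine M3, Summit→Machine M4, Onyx→Machine M7 = 468 min.
Swapping Quanta↔Onyx (Quanta→Machine M7 197 min, Onyx→Machine M3 90 min) adds 93.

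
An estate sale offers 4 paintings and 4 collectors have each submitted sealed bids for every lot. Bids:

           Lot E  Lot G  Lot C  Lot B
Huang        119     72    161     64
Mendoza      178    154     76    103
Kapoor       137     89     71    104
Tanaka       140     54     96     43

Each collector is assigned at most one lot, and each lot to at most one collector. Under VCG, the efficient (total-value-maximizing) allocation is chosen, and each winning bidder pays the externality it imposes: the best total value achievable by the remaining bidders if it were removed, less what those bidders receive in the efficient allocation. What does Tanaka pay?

Efficient allocation: Huang→Lot C ($161), Mendoza→Lot G ($154), Kapoor→Lot B ($104), Tanaka→Lot E ($140); total welfare W = $559.
Tanaka receives Lot E at value $140, so the others get W − 140 = $419.
Without Tanaka: best allocation of the remaining 3 bidders over all 4 lots is Huang→Lot C ($161), Mendoza→Lot G ($154), Kapoor→Lot E ($137), total $452.
VCG payment = (others' best without Tanaka) − (others' welfare with Tanaka) = 452 − 419 = $33.

Tanaka pays $33.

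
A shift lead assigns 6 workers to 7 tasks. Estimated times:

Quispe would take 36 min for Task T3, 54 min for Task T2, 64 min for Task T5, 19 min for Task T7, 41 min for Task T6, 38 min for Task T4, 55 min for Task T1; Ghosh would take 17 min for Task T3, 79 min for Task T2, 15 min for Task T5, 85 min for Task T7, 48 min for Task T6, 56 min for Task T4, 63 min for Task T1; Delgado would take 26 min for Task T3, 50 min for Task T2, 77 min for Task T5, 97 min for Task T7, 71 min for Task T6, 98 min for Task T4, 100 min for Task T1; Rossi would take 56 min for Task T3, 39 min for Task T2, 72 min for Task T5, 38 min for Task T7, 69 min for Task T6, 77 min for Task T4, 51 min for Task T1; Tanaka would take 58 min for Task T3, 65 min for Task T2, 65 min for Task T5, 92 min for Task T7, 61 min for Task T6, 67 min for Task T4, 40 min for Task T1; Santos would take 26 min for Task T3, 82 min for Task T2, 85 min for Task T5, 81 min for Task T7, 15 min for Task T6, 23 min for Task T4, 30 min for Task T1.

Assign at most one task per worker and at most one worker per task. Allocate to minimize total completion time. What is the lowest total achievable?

Minimum total: 154 min

This is a one-to-one assignment (minimum-cost bipartite matching).
Optimal: Quispe→Task T7 (19 min), Ghosh→Task T5 (15 min), Delgado→Task T3 (26 min), Rossi→Task T2 (39 min), Tanaka→Task T1 (40 min), Santos→Task T6 (15 min) — total 19+15+26+39+40+15 = 154 min.
Column-greedy (each task in turn goes to its cheapest remaining worker) gives 360 min, worse by 206.
Checked against all permutations: 154 min is optimal.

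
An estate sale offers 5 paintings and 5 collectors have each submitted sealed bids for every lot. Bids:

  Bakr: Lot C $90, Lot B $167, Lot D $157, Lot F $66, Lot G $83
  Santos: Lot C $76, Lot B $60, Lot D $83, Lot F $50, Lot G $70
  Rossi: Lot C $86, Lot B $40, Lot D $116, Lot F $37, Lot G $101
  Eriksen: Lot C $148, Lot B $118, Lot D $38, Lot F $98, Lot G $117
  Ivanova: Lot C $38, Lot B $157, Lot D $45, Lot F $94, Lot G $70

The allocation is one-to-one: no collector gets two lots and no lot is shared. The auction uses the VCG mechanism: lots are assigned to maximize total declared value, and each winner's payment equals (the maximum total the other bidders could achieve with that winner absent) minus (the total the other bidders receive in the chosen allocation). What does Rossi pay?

Rossi pays $20.

Efficient allocation: Bakr→Lot D ($157), Santos→Lot F ($50), Rossi→Lot G ($101), Eriksen→Lot C ($148), Ivanova→Lot B ($157); total welfare W = $613.
Rossi receives Lot G at value $101, so the others get W − 101 = $512.
Without Rossi: best allocation of the remaining 4 bidders over all 5 lots is Bakr→Lot D ($157), Santos→Lot G ($70), Eriksen→Lot C ($148), Ivanova→Lot B ($157), total $532.
VCG payment = (others' best without Rossi) − (others' welfare with Rossi) = 532 − 512 = $20.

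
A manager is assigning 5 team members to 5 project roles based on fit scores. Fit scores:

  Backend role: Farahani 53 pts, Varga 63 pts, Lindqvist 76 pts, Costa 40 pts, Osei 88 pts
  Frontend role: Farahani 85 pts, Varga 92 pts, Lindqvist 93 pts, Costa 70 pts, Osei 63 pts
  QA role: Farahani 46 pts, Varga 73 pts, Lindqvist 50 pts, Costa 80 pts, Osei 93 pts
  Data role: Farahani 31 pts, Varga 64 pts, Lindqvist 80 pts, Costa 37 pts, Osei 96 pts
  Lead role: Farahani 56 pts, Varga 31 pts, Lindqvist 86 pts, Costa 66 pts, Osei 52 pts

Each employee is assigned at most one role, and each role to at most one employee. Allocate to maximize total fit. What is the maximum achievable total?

Treat this as an assignment problem: match each employee to one role.
Optimal: Farahani→Frontend role (85 pts), Varga→Backend role (63 pts), Lindqvist→Lead role (86 pts), Costa→QA role (80 pts), Osei→Data role (96 pts) — total 85+63+86+80+96 = 410 pts.
Max-entry greedy (repeatedly take the single best remaining cell) gives 388 pts, worse by 22.
Next-best assignment: Farahani→Backend role, Varga→Frontend role, Lindqvist→Lead role, Costa→QA role, Osei→Data role = 407 pts.
Checked against all permutations: 410 pts is optimal.

Max total: 410 pts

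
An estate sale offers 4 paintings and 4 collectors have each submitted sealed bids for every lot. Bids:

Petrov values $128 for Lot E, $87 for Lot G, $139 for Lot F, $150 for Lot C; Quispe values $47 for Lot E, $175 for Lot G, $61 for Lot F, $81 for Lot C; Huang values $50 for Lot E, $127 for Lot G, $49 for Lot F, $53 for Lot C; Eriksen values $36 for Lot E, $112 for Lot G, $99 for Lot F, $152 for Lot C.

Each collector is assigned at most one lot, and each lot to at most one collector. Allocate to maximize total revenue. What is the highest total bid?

Max total: $516

Treat this as an assignment problem: match each collector to one lot.
Optimal: Petrov→Lot F ($139), Quispe→Lot G ($175), Huang→Lot E ($50), Eriksen→Lot C ($152) — total 139+175+50+152 = $516.
Row-greedy (each collector in turn takes its best remaining lot) gives $474, worse by 42.
Next-best assignment: Petrov→Lot E, Quispe→Lot G, Huang→Lot F, Eriksen→Lot C = $504.
Every other assignment is strictly worse.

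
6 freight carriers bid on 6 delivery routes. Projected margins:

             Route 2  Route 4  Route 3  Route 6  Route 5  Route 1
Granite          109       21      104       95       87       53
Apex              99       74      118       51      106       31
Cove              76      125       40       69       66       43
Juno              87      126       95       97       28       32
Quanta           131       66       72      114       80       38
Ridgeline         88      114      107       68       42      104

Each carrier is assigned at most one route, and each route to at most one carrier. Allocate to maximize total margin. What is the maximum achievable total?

Treat this as an assignment problem: match each carrier to one route.
Optimal: Granite→Route 3 ($104k), Apex→Route 5 ($106k), Cove→Route 4 ($125k), Juno→Route 6 ($97k), Quanta→Route 2 ($131k), Ridgeline→Route 1 ($104k) — total 104+106+125+97+131+104 = $667k.
Row-greedy (each carrier in turn takes its best remaining route) gives $633k, worse by 34.
Next-best assignment: Granite→Route 5, Apex→Route 3, Cove→Route 4, Juno→Route 6, Quanta→Route 2, Ridgeline→Route 1 = $662k.

Maximum total: $667k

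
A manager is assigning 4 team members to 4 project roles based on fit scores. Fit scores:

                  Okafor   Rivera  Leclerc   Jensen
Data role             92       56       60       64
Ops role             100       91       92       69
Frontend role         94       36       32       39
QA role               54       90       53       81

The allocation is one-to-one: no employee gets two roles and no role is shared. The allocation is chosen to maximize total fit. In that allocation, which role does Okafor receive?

Okafor receives Frontend role.

This is the linear assignment problem.
Optimal: Okafor→Frontend role (94 pts), Rivera→QA role (90 pts), Leclerc→Ops role (92 pts), Jensen→Data role (64 pts) — total 94+90+92+64 = 340 pts.
Row-greedy (each employee in turn takes its best remaining role) gives 289 pts, worse by 51.
Every other assignment is strictly worse.
Okafor's own top role is Ops role (100 pts), but forcing Okafor→Ops role and reassigning the rest optimally gives only 289 pts — worse by 51.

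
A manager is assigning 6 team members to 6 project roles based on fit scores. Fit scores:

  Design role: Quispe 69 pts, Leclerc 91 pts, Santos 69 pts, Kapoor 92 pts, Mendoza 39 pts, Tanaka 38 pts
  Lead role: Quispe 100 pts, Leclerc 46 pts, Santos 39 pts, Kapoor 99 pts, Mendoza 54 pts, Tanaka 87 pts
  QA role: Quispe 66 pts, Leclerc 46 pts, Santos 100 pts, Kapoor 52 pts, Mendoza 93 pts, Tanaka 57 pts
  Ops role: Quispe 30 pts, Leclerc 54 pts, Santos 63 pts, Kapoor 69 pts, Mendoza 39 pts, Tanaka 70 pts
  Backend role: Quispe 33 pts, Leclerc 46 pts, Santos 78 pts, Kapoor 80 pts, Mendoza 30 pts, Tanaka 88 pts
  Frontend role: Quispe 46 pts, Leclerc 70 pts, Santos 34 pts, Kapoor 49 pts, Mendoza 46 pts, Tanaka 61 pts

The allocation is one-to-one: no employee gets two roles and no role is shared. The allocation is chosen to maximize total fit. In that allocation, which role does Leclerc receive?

Leclerc receives Frontend role.

Optimal: Quispe→Lead role (100 pts), Leclerc→Frontend role (70 pts), Santos→Ops role (63 pts), Kapoor→Design role (92 pts), Mendoza→QA role (93 pts), Tanaka→Backend role (88 pts) — total 100+70+63+92+93+88 = 506 pts.
Column-greedy (each role in turn goes to its best remaining employee) gives 454 pts, worse by 52.
Next-best assignment: Quispe→Lead role, Leclerc→Frontend role, Santos→Backend role, Kapoor→Design role, Mendoza→QA role, Tanaka→Ops role = 503 pts.
Checked against all permutations: 506 pts is optimal.
Leclerc's own top role is Design role (91 pts), but forcing Leclerc→Design role and reassigning the rest optimally gives only 494 pts — worse by 12.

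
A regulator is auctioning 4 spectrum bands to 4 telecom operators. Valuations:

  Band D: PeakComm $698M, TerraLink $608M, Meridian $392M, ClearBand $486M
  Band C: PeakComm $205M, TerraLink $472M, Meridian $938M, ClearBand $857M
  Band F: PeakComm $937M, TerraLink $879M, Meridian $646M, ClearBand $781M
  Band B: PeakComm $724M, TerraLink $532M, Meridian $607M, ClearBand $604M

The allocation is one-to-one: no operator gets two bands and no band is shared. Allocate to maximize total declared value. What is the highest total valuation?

Maximum total: $3119M

This is the linear assignment problem.
Optimal: PeakComm→Band D ($698M), TerraLink→Band F ($879M), Meridian→Band C ($938M), ClearBand→Band B ($604M) — total 698+879+938+604 = $3119M.
Row-greedy (each operator in turn takes its best remaining band) gives $3087M, worse by 32.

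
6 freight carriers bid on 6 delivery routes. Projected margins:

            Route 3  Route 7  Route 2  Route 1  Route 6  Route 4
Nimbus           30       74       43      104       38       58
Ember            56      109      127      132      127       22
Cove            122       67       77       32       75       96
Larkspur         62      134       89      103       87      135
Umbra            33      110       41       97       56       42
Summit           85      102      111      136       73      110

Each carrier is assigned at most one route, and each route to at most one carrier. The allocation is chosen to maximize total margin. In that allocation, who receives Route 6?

Optimal: Nimbus→Route 1 ($104k), Ember→Route 6 ($127k), Cove→Route 3 ($122k), Larkspur→Route 4 ($135k), Umbra→Route 7 ($110k), Summit→Route 2 ($111k) — total 104+127+122+135+110+111 = $709k.
Max-entry greedy (repeatedly take the single best remaining cell) gives $668k, worse by 41.
Next-best assignment: Nimbus→Route 2, Ember→Route 6, Cove→Route 3, Larkspur→Route 4, Umbra→Route 7, Summit→Route 1 = $673k.
Swapping Ember↔Umbra (Ember→Route 7 $109k, Umbra→Route 6 $56k) loses 72.
Ember's own top route is Route 1 ($132k), but forcing Ember→Route 1 and reassigning the rest optimally gives only $648k — worse by 61.

Ember receives Route 6.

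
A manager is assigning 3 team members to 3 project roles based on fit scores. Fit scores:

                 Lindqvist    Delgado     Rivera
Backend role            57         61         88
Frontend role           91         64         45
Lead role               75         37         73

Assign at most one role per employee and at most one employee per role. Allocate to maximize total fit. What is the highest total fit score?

This is a one-to-one assignment (maximum-weight bipartite matching).
Optimal: Lindqvist→Lead role (75 pts), Delgado→Frontend role (64 pts), Rivera→Backend role (88 pts) — total 75+64+88 = 227 pts.
Max-entry greedy (repeatedly take the single best remaining cell) gives 216 pts, worse by 11.
Next-best assignment: Lindqvist→Frontend role, Delgado→Backend role, Rivera→Lead role = 225 pts.

Maximum total: 227 pts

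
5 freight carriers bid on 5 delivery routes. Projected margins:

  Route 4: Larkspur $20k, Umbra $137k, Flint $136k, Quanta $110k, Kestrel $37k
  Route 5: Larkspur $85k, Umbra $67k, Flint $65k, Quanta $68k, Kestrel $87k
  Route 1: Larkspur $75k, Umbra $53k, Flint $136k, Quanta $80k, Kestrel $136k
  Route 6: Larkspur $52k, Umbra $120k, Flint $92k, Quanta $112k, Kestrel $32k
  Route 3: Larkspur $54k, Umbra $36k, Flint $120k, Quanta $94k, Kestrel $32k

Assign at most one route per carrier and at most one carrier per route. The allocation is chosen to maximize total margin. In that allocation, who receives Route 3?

This is a one-to-one assignment (maximum-weight bipartite matching).
Optimal: Larkspur→Route 5 ($85k), Umbra→Route 4 ($137k), Flint→Route 3 ($120k), Quanta→Route 6 ($112k), Kestrel→Route 1 ($136k) — total 85+137+120+112+136 = $590k.
Column-greedy (each route in turn goes to its best remaining carrier) gives $526k, worse by 64.
Next-best assignment: Larkspur→Route 5, Umbra→Route 6, Flint→Route 4, Quanta→Route 3, Kestrel→Route 1 = $571k.
Swapping Flint↔Umbra (Flint→Route 4 $136k, Umbra→Route 3 $36k) loses 85.
Flint's own top route is Route 4 ($136k), but forcing Flint→Route 4 and reassigning the rest optimally gives only $571k — worse by 19.

Flint receives Route 3.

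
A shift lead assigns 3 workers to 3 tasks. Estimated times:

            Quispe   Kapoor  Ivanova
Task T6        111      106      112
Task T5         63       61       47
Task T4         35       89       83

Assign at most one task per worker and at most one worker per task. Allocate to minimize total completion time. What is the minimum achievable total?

Optimal: Quispe→Task T4 (35 min), Kapoor→Task T6 (106 min), Ivanova→Task T5 (47 min) — total 35+106+47 = 188 min.
Row-greedy (each worker in turn takes its cheapest remaining task) gives 208 min, worse by 20.
Next-best assignment: Quispe→Task T4, Kapoor→Task T5, Ivanova→Task T6 = 208 min.
Swapping Kapoor↔Ivanova (Kapoor→Task T5 61 min, Ivanova→Task T6 112 min) adds 20.
Checked against all permutations: 188 min is optimal.

Minimum total: 188 min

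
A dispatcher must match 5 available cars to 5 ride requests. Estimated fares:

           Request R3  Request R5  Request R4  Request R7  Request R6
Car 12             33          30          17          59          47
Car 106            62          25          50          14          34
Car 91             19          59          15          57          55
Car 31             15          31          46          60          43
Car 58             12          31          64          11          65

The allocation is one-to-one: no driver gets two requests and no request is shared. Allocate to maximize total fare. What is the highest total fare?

Max total: $292

This is the linear assignment problem.
Optimal: Car 12→Request R6 ($47), Car 106→Request R3 ($62), Car 91→Request R5 ($59), Car 31→Request R7 ($60), Car 58→Request R4 ($64) — total 47+62+59+60+64 = $292.
Max-entry greedy (repeatedly take the single best remaining cell) gives $263, worse by 29.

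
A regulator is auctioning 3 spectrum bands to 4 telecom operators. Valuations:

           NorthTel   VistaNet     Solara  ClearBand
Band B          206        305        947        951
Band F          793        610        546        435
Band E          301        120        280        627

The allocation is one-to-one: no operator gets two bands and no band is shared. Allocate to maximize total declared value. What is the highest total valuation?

Treat this as an assignment problem: match each operator to one band.
Optimal: Solara→Band B ($947M), NorthTel→Band F ($793M), ClearBand→Band E ($627M) — total 947+793+627 = $2367M.
Row-greedy (each operator in turn takes its best remaining band) gives $1378M, worse by 989.
Next-best assignment: Solara→Band B, VistaNet→Band F, ClearBand→Band E = $2184M.
Swapping ClearBand↔NorthTel (ClearBand→Band F $435M, NorthTel→Band E $301M) loses 684.
Every other assignment is strictly worse.

Max total: $2367M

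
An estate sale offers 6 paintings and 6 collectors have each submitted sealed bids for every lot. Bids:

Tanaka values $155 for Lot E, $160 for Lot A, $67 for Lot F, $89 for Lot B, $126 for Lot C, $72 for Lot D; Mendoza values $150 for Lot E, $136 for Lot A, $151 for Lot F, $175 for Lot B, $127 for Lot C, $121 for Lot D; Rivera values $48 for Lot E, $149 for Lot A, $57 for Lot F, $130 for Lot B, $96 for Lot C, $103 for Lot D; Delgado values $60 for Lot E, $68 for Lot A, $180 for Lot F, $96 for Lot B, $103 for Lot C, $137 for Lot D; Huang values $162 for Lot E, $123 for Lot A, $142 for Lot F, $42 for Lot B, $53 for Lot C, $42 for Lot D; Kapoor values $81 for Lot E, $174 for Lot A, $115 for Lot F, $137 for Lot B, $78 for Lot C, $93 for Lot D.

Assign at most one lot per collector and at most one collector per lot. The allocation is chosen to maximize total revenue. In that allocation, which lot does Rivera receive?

Rivera receives Lot D.

This is a one-to-one assignment (maximum-weight bipartite matching).
Optimal: Tanaka→Lot C ($126), Mendoza→Lot B ($175), Rivera→Lot D ($103), Delgado→Lot F ($180), Huang→Lot E ($162), Kapoor→Lot A ($174) — total 126+175+103+180+162+174 = $920.
Row-greedy (each collector in turn takes its best remaining lot) gives $858, worse by 62.
Swapping Rivera↔Tanaka (Rivera→Lot C $96, Tanaka→Lot D $72) loses 61.
Rivera's own top lot is Lot A ($149), but forcing Rivera→Lot A and reassigning the rest optimally gives only $885 — worse by 35.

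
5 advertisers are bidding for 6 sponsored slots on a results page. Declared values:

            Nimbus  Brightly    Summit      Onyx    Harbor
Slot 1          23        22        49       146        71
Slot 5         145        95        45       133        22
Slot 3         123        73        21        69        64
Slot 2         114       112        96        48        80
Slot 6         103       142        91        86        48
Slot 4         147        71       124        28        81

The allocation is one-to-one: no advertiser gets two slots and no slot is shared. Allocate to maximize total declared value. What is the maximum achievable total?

Max total: $637

This is a one-to-one assignment (maximum-weight bipartite matching).
Optimal: Nimbus→Slot 5 ($145), Brightly→Slot 6 ($142), Summit→Slot 4 ($124), Onyx→Slot 1 ($146), Harbor→Slot 2 ($80) — total 145+142+124+146+80 = $637.
Column-greedy (each slot in turn goes to its best remaining advertiser) gives $508, worse by 129.
Every other assignment is strictly worse.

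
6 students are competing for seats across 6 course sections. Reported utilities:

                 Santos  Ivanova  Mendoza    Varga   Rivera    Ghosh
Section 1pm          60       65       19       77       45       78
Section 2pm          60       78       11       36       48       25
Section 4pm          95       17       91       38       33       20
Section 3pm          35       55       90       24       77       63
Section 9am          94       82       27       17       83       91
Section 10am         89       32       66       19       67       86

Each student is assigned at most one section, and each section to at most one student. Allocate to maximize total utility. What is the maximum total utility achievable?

Optimal: Santos→Section 4pm (95 points), Ivanova→Section 2pm (78 points), Mendoza→Section 3pm (90 points), Varga→Section 1pm (77 points), Rivera→Section 9am (83 points), Ghosh→Section 10am (86 points) — total 95+78+90+77+83+86 = 509 points.
Column-greedy (each section in turn goes to its best remaining student) gives 443 points, worse by 66.
Checked against all permutations: 509 points is optimal.

Maximum total: 509 points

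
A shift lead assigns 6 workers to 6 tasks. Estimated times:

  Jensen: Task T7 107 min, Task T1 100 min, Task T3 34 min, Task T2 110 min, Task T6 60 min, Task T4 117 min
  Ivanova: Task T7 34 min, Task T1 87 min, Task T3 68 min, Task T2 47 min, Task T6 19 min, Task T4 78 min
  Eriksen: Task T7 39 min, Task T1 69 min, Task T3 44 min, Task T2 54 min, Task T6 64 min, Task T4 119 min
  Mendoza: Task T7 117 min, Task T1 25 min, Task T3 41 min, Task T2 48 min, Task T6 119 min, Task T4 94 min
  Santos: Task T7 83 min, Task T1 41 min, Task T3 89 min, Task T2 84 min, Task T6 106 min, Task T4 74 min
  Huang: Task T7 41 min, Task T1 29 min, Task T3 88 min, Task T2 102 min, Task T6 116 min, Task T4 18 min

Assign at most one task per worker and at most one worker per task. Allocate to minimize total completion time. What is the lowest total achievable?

Min total: 199 min

Optimal: Jensen→Task T3 (34 min), Ivanova→Task T6 (19 min), Eriksen→Task T7 (39 min), Mendoza→Task T2 (48 min), Santos→Task T1 (41 min), Huang→Task T4 (18 min) — total 34+19+39+48+41+18 = 199 min.
Column-greedy (each task in turn goes to its cheapest remaining worker) gives 271 min, worse by 72.
Next-best assignment: Jensen→Task T3, Ivanova→Task T6, Eriksen→Task T7, Mendoza→Task T1, Santos→Task T2, Huang→Task T4 = 219 min.
Every other assignment is strictly worse.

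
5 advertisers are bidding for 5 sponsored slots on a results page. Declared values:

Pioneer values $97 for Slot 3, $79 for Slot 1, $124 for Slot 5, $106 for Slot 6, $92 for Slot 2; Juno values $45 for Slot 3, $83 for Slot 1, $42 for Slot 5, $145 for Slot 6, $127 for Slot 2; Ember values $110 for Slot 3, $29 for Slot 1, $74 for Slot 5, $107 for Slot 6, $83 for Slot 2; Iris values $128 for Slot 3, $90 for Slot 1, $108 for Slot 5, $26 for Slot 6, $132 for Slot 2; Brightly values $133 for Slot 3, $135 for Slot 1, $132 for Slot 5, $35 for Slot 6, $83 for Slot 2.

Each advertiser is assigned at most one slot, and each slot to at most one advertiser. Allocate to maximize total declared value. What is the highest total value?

Max total: $646

Optimal: Pioneer→Slot 5 ($124), Juno→Slot 6 ($145), Ember→Slot 3 ($110), Iris→Slot 2 ($132), Brightly→Slot 1 ($135) — total 124+145+110+132+135 = $646.
Column-greedy (each slot in turn goes to its best remaining advertiser) gives $575, worse by 71.
Checked against all permutations: $646 is optimal.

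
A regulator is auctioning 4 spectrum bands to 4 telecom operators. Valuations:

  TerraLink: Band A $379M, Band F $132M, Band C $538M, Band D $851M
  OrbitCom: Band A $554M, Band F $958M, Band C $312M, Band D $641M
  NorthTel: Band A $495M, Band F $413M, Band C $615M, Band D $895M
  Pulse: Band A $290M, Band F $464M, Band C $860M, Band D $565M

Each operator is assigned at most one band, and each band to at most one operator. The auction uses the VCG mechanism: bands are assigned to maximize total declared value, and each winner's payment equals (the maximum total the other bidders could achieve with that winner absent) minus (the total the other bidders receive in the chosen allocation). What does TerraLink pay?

Efficient allocation: TerraLink→Band D ($851M), OrbitCom→Band F ($958M), NorthTel→Band A ($495M), Pulse→Band C ($860M); total welfare W = $3164M.
TerraLink receives Band D at value $851M, so the others get W − 851 = $2313M.
Without TerraLink: best allocation of the remaining 3 bidders over all 4 bands is OrbitCom→Band F ($958M), NorthTel→Band D ($895M), Pulse→Band C ($860M), total $2713M.
VCG payment = (others' best without TerraLink) − (others' welfare with TerraLink) = 2713 − 2313 = $400M.

TerraLink pays $400M.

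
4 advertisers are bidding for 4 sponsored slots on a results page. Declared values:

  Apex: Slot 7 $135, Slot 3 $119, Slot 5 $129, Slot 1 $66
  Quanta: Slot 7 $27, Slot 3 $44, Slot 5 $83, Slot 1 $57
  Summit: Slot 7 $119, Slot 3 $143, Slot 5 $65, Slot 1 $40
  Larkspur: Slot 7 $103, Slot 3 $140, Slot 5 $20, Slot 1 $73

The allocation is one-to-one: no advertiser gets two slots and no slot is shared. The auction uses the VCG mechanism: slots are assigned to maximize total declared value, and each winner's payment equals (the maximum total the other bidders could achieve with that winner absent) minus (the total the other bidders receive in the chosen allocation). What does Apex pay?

Efficient allocation: Apex→Slot 5 ($129), Quanta→Slot 1 ($57), Summit→Slot 7 ($119), Larkspur→Slot 3 ($140); total welfare W = $445.
Apex receives Slot 5 at value $129, so the others get W − 129 = $316.
Without Apex: best allocation of the remaining 3 bidders over all 4 slots is Quanta→Slot 5 ($83), Summit→Slot 7 ($119), Larkspur→Slot 3 ($140), total $342.
VCG payment = (others' best without Apex) − (others' welfare with Apex) = 342 − 316 = $26.

Apex pays $26.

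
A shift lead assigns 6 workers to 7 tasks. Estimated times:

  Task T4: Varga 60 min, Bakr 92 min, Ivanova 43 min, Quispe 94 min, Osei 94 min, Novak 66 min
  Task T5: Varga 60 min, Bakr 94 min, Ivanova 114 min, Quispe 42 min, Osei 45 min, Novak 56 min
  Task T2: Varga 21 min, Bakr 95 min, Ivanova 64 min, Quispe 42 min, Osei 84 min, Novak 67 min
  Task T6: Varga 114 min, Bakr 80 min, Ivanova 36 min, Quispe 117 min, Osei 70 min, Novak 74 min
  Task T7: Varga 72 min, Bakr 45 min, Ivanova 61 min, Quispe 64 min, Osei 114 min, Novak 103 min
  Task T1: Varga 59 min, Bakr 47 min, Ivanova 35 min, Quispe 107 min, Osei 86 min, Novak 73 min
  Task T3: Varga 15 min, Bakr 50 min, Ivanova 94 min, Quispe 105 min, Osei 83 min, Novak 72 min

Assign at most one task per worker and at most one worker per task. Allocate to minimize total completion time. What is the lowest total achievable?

Treat this as an assignment problem: match each worker to one task.
Optimal: Varga→Task T3 (15 min), Bakr→Task T7 (45 min), Ivanova→Task T1 (35 min), Quispe→Task T2 (42 min), Osei→Task T5 (45 min), Novak→Task T4 (66 min) — total 15+45+35+42+45+66 = 248 min.
Every other assignment is strictly worse.

Minimum total: 248 min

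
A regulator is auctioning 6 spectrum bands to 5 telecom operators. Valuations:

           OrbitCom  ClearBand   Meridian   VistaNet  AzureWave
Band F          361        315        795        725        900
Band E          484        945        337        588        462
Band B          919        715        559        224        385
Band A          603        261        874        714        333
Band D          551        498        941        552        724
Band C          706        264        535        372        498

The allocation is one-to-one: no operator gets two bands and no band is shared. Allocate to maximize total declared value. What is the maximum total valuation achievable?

Treat this as an assignment problem: match each operator to one band.
Optimal: OrbitCom→Band B ($919M), ClearBand→Band E ($945M), Meridian→Band D ($941M), VistaNet→Band A ($714M), AzureWave→Band F ($900M) — total 919+945+941+714+900 = $4419M.
Column-greedy (each band in turn goes to its best remaining operator) gives $4190M, worse by 229.
Swapping AzureWave↔ClearBand (AzureWave→Band E $462M, ClearBand→Band F $315M) loses 1068.

Max total: $4419M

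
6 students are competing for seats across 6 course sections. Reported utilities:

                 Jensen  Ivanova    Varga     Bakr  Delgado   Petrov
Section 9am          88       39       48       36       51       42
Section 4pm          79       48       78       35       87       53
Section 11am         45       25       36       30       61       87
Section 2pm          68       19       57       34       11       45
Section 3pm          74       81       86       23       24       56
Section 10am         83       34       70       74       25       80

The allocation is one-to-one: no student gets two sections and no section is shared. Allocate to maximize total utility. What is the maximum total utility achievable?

Maximum total: 474 points

Optimal: Jensen→Section 9am (88 points), Ivanova→Section 3pm (81 points), Varga→Section 2pm (57 points), Bakr→Section 10am (74 points), Delgado→Section 4pm (87 points), Petrov→Section 11am (87 points) — total 88+81+57+74+87+87 = 474 points.
Max-entry greedy (repeatedly take the single best remaining cell) gives 441 points, worse by 33.
Every other assignment is strictly worse.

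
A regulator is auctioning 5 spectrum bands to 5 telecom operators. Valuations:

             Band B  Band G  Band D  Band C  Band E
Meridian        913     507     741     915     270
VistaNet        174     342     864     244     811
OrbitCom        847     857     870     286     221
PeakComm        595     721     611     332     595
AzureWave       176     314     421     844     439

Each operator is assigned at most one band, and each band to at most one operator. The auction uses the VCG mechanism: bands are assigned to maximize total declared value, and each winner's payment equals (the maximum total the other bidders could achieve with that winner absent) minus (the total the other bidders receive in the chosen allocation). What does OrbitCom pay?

Efficient allocation: Meridian→Band B ($913M), VistaNet→Band E ($811M), OrbitCom→Band D ($870M), PeakComm→Band G ($721M), AzureWave→Band C ($844M); total welfare W = $4159M.
OrbitCom receives Band D at value $870M, so the others get W − 870 = $3289M.
Without OrbitCom: best allocation of the remaining 4 bidders over all 5 bands is Meridian→Band B ($913M), VistaNet→Band D ($864M), PeakComm→Band G ($721M), AzureWave→Band C ($844M), total $3342M.
VCG payment = (others' best without OrbitCom) − (others' welfare with OrbitCom) = 3342 − 3289 = $53M.

OrbitCom pays $53M.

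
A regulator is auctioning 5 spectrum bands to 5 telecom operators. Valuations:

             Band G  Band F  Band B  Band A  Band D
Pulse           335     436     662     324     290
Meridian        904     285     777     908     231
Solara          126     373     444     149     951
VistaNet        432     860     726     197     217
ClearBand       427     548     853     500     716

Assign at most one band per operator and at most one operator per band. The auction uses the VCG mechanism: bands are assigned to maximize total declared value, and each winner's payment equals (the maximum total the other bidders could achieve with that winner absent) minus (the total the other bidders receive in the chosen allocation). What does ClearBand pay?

ClearBand pays $327M.

Efficient allocation: Pulse→Band G ($335M), Meridian→Band A ($908M), Solara→Band D ($951M), VistaNet→Band F ($860M), ClearBand→Band B ($853M); total welfare W = $3907M.
ClearBand receives Band B at value $853M, so the others get W − 853 = $3054M.
Without ClearBand: best allocation of the remaining 4 bidders over all 5 bands is Pulse→Band B ($662M), Meridian→Band A ($908M), Solara→Band D ($951M), VistaNet→Band F ($860M), total $3381M.
VCG payment = (others' best without ClearBand) − (others' welfare with ClearBand) = 3381 − 3054 = $327M.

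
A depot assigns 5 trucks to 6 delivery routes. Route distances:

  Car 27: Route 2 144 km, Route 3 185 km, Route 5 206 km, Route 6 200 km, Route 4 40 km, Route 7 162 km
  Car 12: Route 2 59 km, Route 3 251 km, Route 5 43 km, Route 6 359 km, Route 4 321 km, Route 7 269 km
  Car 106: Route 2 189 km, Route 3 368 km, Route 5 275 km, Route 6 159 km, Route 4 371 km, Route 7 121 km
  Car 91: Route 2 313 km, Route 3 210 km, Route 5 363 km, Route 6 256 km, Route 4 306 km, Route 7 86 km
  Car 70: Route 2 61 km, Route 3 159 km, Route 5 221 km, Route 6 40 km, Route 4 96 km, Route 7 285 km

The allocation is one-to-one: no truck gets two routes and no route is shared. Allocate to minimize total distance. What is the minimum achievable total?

Treat this as an assignment problem: match each truck to one route.
Optimal: Car 27→Route 4 (40 km), Car 12→Route 5 (43 km), Car 106→Route 6 (159 km), Car 91→Route 7 (86 km), Car 70→Route 2 (61 km) — total 40+43+159+86+61 = 389 km.
Column-greedy (each route in turn goes to its cheapest remaining truck) gives 889 km, worse by 500.
Next-best assignment: Car 27→Route 4, Car 12→Route 5, Car 106→Route 2, Car 91→Route 7, Car 70→Route 6 = 398 km.

Minimum total: 389 km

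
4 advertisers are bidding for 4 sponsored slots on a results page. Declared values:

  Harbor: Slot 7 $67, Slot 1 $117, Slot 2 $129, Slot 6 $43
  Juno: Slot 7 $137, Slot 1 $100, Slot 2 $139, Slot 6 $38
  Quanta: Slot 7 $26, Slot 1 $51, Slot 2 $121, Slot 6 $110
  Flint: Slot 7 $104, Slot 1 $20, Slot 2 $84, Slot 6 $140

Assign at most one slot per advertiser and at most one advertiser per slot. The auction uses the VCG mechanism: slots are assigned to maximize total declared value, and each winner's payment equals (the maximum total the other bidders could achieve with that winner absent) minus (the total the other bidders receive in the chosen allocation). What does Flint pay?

Efficient allocation: Harbor→Slot 1 ($117), Juno→Slot 7 ($137), Quanta→Slot 2 ($121), Flint→Slot 6 ($140); total welfare W = $515.
Flint receives Slot 6 at value $140, so the others get W − 140 = $375.
Without Flint: best allocation of the remaining 3 bidders over all 4 slots is Harbor→Slot 2 ($129), Juno→Slot 7 ($137), Quanta→Slot 6 ($110), total $376.
VCG payment = (others' best without Flint) − (others' welfare with Flint) = 376 − 375 = $1.

Flint pays $1.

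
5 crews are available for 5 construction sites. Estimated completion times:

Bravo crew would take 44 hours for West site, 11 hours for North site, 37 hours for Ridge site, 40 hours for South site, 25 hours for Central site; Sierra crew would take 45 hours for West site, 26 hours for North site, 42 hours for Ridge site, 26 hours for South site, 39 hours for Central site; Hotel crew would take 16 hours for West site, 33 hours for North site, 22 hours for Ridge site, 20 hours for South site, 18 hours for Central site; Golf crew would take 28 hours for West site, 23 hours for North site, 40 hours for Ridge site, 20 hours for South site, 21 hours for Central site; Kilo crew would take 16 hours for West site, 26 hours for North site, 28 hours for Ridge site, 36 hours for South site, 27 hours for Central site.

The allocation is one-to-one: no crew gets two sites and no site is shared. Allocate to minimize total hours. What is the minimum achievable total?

Minimum total: 96 hours

Treat this as an assignment problem: match each crew to one site.
Optimal: Bravo crew→North site (11 hours), Sierra crew→South site (26 hours), Hotel crew→Ridge site (22 hours), Golf crew→Central site (21 hours), Kilo crew→West site (16 hours) — total 11+26+22+21+16 = 96 hours.
Min-entry greedy (repeatedly take the single cheapest remaining cell) gives 116 hours, worse by 20.
Every other assignment is strictly worse.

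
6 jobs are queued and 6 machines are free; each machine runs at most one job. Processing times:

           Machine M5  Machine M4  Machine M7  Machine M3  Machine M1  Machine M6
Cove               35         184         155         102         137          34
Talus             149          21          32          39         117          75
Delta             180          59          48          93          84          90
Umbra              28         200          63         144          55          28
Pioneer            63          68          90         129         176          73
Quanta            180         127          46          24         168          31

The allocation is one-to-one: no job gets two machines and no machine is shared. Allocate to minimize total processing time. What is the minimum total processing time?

Optimal: Cove→Machine M6 (34 min), Talus→Machine M4 (21 min), Delta→Machine M7 (48 min), Umbra→Machine M1 (55 min), Pioneer→Machine M5 (63 min), Quanta→Machine M3 (24 min) — total 34+21+48+55+63+24 = 245 min.
Min-entry greedy (repeatedly take the single cheapest remaining cell) gives 331 min, worse by 86.
Next-best assignment: Cove→Machine M5, Talus→Machine M4, Delta→Machine M7, Umbra→Machine M1, Pioneer→Machine M6, Quanta→Machine M3 = 256 min.

Minimum total: 245 min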